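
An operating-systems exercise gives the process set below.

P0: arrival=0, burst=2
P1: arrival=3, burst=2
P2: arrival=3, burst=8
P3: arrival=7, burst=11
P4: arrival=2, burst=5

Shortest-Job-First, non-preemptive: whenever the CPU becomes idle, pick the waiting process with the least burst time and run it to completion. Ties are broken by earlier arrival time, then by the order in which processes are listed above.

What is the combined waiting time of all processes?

20

Gantt: | P0 0-2 | P4 2-7 | P1 7-9 | P2 9-17 | P3 17-28 |
Completion: P0=2  P1=9  P2=17  P3=28  P4=7
Turnaround (C−A): P0=2  P1=6  P2=14  P3=21  P4=5
Waiting = turnaround − burst: P0=0, P1=4, P2=6, P3=10, P4=0
Total waiting = 0 + 4 + 6 + 10 + 0 = 20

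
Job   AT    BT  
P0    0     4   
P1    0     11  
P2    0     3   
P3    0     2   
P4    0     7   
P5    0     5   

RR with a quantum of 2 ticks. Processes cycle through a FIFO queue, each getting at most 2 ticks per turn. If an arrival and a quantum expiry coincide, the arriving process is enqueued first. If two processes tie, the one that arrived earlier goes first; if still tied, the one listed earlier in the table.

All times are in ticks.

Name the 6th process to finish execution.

P1

Schedule: | P0 0-2 | P1 2-4 | P2 4-6 | P3 6-8 | P4 8-10 | P5 10-12 | P0 12-14 | P1 14-16 | P2 16-17 | P4 17-19 | P5 19-21 | P1 21-23 | P4 23-25 | P5 25-26 | P1 26-28 | P4 28-29 | P1 29-32 |
Completion: P0=14  P1=32  P2=17  P3=8  P4=29  P5=26
Turnaround (C−A): P0=14  P1=32  P2=17  P3=8  P4=29  P5=26
Finish order: P3 → P0 → P2 → P5 → P4 → P1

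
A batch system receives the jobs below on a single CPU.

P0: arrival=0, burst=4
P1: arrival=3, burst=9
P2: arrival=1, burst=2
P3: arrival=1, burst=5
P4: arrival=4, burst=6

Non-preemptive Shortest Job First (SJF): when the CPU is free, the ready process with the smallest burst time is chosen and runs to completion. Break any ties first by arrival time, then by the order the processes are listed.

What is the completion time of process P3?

Timeline: | P0 0-4 | P2 4-6 | P3 6-11 | P4 11-17 | P1 17-26 |
Completion: P0=4  P1=26  P2=6  P3=11  P4=17

11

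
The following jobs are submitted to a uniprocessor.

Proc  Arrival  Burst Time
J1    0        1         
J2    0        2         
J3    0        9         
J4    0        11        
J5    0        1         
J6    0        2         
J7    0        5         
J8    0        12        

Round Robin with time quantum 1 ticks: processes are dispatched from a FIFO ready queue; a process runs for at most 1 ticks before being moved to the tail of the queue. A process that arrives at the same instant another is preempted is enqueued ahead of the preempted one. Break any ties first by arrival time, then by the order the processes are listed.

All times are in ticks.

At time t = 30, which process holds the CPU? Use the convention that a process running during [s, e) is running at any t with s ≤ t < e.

Gantt: | J1 0-1 | J2 1-2 | J3 2-3 | J4 3-4 | J5 4-5 | J6 5-6 | J7 6-7 | J8 7-8 | J2 8-9 | J3 9-10 | J4 10-11 | J6 11-12 | J7 12-13 | J8 13-14 | J3 14-15 | J4 15-16 | J7 16-17 | J8 17-18 | J3 18-19 | J4 19-20 | J7 20-21 | J8 21-22 | J3 22-23 | J4 23-24 | J7 24-25 | J8 25-26 | J3 26-27 | J4 27-28 | J8 28-29 | J3 29-30 | J4 30-31 | J8 31-32 | J3 32-33 | J4 33-34 | J8 34-35 | J3 35-36 | J4 36-37 | J8 37-38 | J4 38-39 | J8 39-40 | J4 40-41 | J8 41-43 |
Completion: J1=1  J2=9  J3=36  J4=41  J5=5  J6=12  J7=25  J8=43
Turnaround (C−A): J1=1  J2=9  J3=36  J4=41  J5=5  J6=12  J7=25  J8=43

J4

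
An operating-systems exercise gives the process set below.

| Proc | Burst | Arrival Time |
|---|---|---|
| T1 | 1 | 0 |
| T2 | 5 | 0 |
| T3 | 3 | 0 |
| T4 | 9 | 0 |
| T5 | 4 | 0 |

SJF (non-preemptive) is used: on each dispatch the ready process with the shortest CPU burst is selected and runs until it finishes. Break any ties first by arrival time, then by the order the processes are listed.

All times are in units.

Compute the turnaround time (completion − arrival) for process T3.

4

Timeline: | T1 0-1 | T3 1-4 | T5 4-8 | T2 8-13 | T4 13-22 |
Completion: T1=1  T2=13  T3=4  T4=22  T5=8
Turnaround (C−A): T1=1  T2=13  T3=4  T4=22  T5=8
Turnaround(T3) = completion − arrival = 4 − 0 = 4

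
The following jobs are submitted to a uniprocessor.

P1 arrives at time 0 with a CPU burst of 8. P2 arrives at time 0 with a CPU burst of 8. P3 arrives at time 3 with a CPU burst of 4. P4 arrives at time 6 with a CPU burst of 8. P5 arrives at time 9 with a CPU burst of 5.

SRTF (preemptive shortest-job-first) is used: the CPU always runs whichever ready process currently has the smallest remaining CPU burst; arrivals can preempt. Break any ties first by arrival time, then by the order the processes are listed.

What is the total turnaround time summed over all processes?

76

Timeline: | P1 0-3 | P3 3-7 | P1 7-12 | P5 12-17 | P2 17-25 | P4 25-33 |
Completion: P1=12  P2=25  P3=7  P4=33  P5=17
Turnaround (C−A): P1=12  P2=25  P3=4  P4=27  P5=8
Turnaround = completion − arrival: P1=12, P2=25, P3=4, P4=27, P5=8
Total turnaround = 12 + 25 + 4 + 27 + 8 = 76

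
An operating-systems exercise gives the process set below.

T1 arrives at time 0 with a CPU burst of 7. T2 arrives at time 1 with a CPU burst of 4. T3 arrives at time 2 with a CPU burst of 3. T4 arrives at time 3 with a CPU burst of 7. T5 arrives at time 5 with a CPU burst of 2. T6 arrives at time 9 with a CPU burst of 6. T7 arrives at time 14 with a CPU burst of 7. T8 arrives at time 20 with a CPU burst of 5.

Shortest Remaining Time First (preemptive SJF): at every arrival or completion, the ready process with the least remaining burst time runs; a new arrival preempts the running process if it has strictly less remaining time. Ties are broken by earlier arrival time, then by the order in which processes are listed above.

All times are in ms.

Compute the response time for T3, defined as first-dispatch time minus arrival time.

Gantt: | T1 0-1 | T2 1-5 | T5 5-7 | T3 7-10 | T1 10-16 | T6 16-22 | T8 22-27 | T4 27-34 | T7 34-41 |
Completion: T1=16  T2=5  T3=10  T4=34  T5=7  T6=22  T7=41  T8=27
Turnaround (C−A): T1=16  T2=4  T3=8  T4=31  T5=2  T6=13  T7=27  T8=7
Response(T3) = first start − arrival = 7 − 2 = 5

5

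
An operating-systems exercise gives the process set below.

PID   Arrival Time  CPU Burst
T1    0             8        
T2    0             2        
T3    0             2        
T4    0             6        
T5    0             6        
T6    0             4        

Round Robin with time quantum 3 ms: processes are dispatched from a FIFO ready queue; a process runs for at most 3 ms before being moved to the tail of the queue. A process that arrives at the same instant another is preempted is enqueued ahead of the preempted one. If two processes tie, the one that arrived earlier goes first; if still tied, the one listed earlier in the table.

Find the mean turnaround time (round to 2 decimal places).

Timeline: | T1 0-3 | T2 3-5 | T3 5-7 | T4 7-10 | T5 10-13 | T6 13-16 | T1 16-19 | T4 19-22 | T5 22-25 | T6 25-26 | T1 26-28 |
Completion: T1=28  T2=5  T3=7  T4=22  T5=25  T6=26
Turnaround (C−A): T1=28  T2=5  T3=7  T4=22  T5=25  T6=26
Turnaround times: T1=28, T2=5, T3=7, T4=22, T5=25, T6=26
Average turnaround = (28+5+7+22+25+26) / 6 = 113/6 = 18.83

18.83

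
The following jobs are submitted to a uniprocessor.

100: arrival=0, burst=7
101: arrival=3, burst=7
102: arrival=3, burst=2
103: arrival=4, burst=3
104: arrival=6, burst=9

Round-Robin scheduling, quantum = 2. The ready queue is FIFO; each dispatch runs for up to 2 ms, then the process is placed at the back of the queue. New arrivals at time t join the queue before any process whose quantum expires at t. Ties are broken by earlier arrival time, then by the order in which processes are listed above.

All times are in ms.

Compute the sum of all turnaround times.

Gantt: | 100 0-4 | 101 4-6 | 102 6-8 | 103 8-10 | 100 10-12 | 104 12-14 | 101 14-16 | 103 16-17 | 100 17-18 | 104 18-20 | 101 20-22 | 104 22-24 | 101 24-25 | 104 25-28 |
Completion: 100=18  101=25  102=8  103=17  104=28
Turnaround = completion − arrival: 100=18, 101=22, 102=5, 103=13, 104=22
Total turnaround = 18 + 22 + 5 + 13 + 22 = 80

80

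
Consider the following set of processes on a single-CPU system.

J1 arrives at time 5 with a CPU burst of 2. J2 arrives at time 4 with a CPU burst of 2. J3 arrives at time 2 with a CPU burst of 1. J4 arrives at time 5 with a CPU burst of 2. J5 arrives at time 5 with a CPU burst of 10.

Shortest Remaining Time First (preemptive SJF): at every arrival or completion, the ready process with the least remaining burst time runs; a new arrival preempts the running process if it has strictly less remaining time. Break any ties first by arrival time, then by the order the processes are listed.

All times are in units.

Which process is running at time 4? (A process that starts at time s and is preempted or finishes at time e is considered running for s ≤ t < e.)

J2

Gantt: | idle 0-2 | J3 2-3 | idle 3-4 | J2 4-6 | J1 6-8 | J4 8-10 | J5 10-20 |
Completion: J1=8  J2=6  J3=3  J4=10  J5=20
Turnaround (C−A): J1=3  J2=2  J3=1  J4=5  J5=15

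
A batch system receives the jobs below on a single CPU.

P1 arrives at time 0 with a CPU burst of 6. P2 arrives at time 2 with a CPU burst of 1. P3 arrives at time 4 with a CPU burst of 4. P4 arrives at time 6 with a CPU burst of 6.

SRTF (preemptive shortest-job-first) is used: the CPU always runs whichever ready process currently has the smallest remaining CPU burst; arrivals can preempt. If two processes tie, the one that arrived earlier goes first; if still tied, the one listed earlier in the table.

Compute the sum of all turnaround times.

Gantt: | P1 0-2 | P2 2-3 | P1 3-7 | P3 7-11 | P4 11-17 |
Completion: P1=7  P2=3  P3=11  P4=17
Turnaround (C−A): P1=7  P2=1  P3=7  P4=11
Turnaround = completion − arrival: P1=7, P2=1, P3=7, P4=11
Total turnaround = 7 + 1 + 7 + 11 = 26

26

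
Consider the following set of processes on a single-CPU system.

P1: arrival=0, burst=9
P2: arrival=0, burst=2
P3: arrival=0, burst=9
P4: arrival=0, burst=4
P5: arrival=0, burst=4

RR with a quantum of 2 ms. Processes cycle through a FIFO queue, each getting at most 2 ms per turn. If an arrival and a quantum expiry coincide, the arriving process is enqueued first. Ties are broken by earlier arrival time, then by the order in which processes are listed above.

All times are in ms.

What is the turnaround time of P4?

Schedule: | P1 0-2 | P2 2-4 | P3 4-6 | P4 6-8 | P5 8-10 | P1 10-12 | P3 12-14 | P4 14-16 | P5 16-18 | P1 18-20 | P3 20-22 | P1 22-24 | P3 24-26 | P1 26-27 | P3 27-28 |
Completion: P1=27  P2=4  P3=28  P4=16  P5=18
Turnaround(P4) = completion − arrival = 16 − 0 = 16

16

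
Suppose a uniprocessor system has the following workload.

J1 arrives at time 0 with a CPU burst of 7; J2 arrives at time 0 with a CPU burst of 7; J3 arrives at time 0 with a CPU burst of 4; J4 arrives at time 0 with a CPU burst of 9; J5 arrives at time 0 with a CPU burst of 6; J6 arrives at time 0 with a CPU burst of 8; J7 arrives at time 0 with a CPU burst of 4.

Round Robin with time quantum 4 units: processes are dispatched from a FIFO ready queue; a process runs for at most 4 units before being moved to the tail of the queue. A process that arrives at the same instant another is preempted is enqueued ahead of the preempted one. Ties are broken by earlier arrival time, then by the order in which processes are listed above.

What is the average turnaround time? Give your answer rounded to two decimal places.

33.43

Schedule: | J1 0-4 | J2 4-8 | J3 8-12 | J4 12-16 | J5 16-20 | J6 20-24 | J7 24-28 | J1 28-31 | J2 31-34 | J4 34-38 | J5 38-40 | J6 40-44 | J4 44-45 |
Completion: J1=31  J2=34  J3=12  J4=45  J5=40  J6=44  J7=28
Turnaround (C−A): J1=31  J2=34  J3=12  J4=45  J5=40  J6=44  J7=28
Turnaround times: J1=31, J2=34, J3=12, J4=45, J5=40, J6=44, J7=28
Average turnaround = (31+34+12+45+40+44+28) / 7 = 234/7 = 33.43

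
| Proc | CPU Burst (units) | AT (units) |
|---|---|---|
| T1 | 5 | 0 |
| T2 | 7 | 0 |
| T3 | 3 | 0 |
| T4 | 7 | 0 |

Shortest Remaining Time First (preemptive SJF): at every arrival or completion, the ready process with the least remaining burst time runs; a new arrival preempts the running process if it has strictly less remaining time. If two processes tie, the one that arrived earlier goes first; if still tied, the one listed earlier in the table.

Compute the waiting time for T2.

8

Schedule: | T3 0-3 | T1 3-8 | T2 8-15 | T4 15-22 |
Completion: T1=8  T2=15  T3=3  T4=22
Turnaround (C−A): T1=8  T2=15  T3=3  T4=22
Waiting(T2) = turnaround − burst = 15 − 7 = 8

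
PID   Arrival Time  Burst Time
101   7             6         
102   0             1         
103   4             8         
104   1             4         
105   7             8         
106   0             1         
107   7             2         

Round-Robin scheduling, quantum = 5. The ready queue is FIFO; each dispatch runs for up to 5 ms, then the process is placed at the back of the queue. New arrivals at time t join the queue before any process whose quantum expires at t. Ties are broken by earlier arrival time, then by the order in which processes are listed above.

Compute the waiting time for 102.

0

Gantt: | 102 0-1 | 106 1-2 | 104 2-6 | 103 6-11 | 101 11-16 | 105 16-21 | 107 21-23 | 103 23-26 | 101 26-27 | 105 27-30 |
Completion: 101=27  102=1  103=26  104=6  105=30  106=2  107=23
Waiting(102) = turnaround − burst = 1 − 1 = 0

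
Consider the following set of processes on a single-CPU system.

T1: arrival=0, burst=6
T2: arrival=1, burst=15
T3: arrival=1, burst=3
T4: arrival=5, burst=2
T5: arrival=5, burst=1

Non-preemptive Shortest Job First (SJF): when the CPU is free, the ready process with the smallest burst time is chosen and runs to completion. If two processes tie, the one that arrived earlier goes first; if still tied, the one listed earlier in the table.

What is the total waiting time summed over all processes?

Schedule: | T1 0-6 | T5 6-7 | T4 7-9 | T3 9-12 | T2 12-27 |
Completion: T1=6  T2=27  T3=12  T4=9  T5=7
Waiting = turnaround − burst: T1=0, T2=11, T3=8, T4=2, T5=1
Total waiting = 0 + 11 + 8 + 2 + 1 = 22

22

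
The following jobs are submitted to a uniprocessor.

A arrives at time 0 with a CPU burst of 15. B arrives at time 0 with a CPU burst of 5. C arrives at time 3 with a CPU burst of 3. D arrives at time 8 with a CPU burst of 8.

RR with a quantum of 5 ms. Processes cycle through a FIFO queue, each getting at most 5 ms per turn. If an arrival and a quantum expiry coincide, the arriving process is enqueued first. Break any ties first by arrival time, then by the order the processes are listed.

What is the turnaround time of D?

Gantt: | A 0-5 | B 5-10 | C 10-13 | A 13-18 | D 18-23 | A 23-28 | D 28-31 |
Completion: A=28  B=10  C=13  D=31
Turnaround (C−A): A=28  B=10  C=10  D=23
Turnaround(D) = completion − arrival = 31 − 8 = 23

23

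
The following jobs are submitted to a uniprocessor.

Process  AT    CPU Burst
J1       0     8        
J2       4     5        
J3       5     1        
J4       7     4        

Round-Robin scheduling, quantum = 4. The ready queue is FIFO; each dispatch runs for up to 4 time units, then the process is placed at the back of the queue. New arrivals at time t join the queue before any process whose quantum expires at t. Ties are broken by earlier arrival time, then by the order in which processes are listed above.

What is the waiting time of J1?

4

Schedule: | J1 0-4 | J2 4-8 | J1 8-12 | J3 12-13 | J4 13-17 | J2 17-18 |
Completion: J1=12  J2=18  J3=13  J4=17
Turnaround (C−A): J1=12  J2=14  J3=8  J4=10
Waiting(J1) = turnaround − burst = 12 − 8 = 4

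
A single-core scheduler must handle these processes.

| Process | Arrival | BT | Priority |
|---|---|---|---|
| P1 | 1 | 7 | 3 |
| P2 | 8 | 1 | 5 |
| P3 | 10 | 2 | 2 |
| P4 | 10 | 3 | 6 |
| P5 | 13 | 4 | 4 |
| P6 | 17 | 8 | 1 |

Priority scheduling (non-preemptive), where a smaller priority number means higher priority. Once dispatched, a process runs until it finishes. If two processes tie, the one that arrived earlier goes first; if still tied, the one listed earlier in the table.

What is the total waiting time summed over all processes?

Timeline: | idle 0-1 | P1 1-8 | P2 8-9 | idle 9-10 | P3 10-12 | P4 12-15 | P5 15-19 | P6 19-27 |
Completion: P1=8  P2=9  P3=12  P4=15  P5=19  P6=27
Turnaround (C−A): P1=7  P2=1  P3=2  P4=5  P5=6  P6=10
Waiting = turnaround − burst: P1=0, P2=0, P3=0, P4=2, P5=2, P6=2
Total waiting = 0 + 0 + 0 + 2 + 2 + 2 = 6

6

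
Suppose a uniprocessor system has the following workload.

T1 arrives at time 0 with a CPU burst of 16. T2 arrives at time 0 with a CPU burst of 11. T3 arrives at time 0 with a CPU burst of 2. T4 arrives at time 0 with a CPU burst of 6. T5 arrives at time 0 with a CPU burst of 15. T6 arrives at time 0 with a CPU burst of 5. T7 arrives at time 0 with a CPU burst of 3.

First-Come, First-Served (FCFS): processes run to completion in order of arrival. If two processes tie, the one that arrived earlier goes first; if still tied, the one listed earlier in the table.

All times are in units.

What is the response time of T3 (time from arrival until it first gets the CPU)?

Gantt: | T1 0-16 | T2 16-27 | T3 27-29 | T4 29-35 | T5 35-50 | T6 50-55 | T7 55-58 |
Completion: T1=16  T2=27  T3=29  T4=35  T5=50  T6=55  T7=58
Turnaround (C−A): T1=16  T2=27  T3=29  T4=35  T5=50  T6=55  T7=58
Response(T3) = first start − arrival = 27 − 0 = 27

27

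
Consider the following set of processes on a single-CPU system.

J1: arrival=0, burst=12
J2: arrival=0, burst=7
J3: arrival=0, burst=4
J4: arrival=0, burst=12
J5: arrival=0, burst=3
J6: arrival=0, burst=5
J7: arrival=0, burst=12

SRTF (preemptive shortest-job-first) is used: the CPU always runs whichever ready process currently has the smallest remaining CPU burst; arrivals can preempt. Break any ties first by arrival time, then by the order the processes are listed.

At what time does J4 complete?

43

Schedule: | J5 0-3 | J3 3-7 | J6 7-12 | J2 12-19 | J1 19-31 | J4 31-43 | J7 43-55 |
Completion: J1=31  J2=19  J3=7  J4=43  J5=3  J6=12  J7=55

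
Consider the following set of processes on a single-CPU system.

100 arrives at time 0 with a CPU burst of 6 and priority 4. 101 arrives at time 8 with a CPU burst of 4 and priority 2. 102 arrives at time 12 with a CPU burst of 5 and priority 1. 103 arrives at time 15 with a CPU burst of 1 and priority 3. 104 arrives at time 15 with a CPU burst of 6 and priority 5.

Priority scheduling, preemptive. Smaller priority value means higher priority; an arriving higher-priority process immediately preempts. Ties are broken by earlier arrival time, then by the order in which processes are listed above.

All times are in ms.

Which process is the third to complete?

Schedule: | 100 0-6 | idle 6-8 | 101 8-12 | 102 12-17 | 103 17-18 | 104 18-24 |
Completion: 100=6  101=12  102=17  103=18  104=24
Finish order: 100 → 101 → 102 → 103 → 104

102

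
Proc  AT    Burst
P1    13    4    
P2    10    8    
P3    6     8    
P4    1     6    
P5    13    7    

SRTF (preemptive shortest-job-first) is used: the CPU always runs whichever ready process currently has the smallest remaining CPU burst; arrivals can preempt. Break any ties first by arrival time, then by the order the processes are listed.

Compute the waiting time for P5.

Schedule: | idle 0-1 | P4 1-7 | P3 7-15 | P1 15-19 | P5 19-26 | P2 26-34 |
Completion: P1=19  P2=34  P3=15  P4=7  P5=26
Waiting(P5) = turnaround − burst = 13 − 7 = 6

6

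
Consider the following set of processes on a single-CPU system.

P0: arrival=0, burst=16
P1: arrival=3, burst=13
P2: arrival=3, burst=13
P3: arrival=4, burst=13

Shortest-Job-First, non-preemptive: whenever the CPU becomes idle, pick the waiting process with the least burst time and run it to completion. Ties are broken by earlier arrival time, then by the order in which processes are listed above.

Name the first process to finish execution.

Gantt: | P0 0-16 | P1 16-29 | P2 29-42 | P3 42-55 |
Completion: P0=16  P1=29  P2=42  P3=55
Turnaround (C−A): P0=16  P1=26  P2=39  P3=51
Finish order: P0 → P1 → P2 → P3

P0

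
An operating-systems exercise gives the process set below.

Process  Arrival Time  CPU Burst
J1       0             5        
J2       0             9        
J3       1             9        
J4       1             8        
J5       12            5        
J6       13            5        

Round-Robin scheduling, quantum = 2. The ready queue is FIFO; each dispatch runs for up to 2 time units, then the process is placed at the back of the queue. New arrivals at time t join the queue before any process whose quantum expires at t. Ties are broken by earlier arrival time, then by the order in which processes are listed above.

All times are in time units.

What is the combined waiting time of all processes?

144

Timeline: | J1 0-2 | J2 2-4 | J3 4-6 | J4 6-8 | J1 8-10 | J2 10-12 | J3 12-14 | J4 14-16 | J1 16-17 | J5 17-19 | J2 19-21 | J6 21-23 | J3 23-25 | J4 25-27 | J5 27-29 | J2 29-31 | J6 31-33 | J3 33-35 | J4 35-37 | J5 37-38 | J2 38-39 | J6 39-40 | J3 40-41 |
Completion: J1=17  J2=39  J3=41  J4=37  J5=38  J6=40
Turnaround (C−A): J1=17  J2=39  J3=40  J4=36  J5=26  J6=27
Waiting = turnaround − burst: J1=12, J2=30, J3=31, J4=28, J5=21, J6=22
Total waiting = 12 + 30 + 31 + 28 + 21 + 22 = 144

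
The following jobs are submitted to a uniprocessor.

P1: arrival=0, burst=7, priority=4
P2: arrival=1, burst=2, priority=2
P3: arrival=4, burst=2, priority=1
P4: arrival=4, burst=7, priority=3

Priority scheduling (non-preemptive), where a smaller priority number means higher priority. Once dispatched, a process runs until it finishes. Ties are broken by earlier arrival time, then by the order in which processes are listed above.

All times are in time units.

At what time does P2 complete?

Gantt: | P1 0-7 | P3 7-9 | P2 9-11 | P4 11-18 |
Completion: P1=7  P2=11  P3=9  P4=18
Turnaround (C−A): P1=7  P2=10  P3=5  P4=14

11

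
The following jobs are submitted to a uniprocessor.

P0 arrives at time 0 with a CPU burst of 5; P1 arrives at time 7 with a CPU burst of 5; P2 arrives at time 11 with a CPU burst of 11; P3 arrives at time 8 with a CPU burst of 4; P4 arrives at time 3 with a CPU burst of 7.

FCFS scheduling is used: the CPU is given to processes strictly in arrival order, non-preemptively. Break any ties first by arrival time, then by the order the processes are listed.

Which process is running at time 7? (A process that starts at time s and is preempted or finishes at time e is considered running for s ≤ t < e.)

Gantt: | P0 0-5 | P4 5-12 | P1 12-17 | P3 17-21 | P2 21-32 |
Completion: P0=5  P1=17  P2=32  P3=21  P4=12
Turnaround (C−A): P0=5  P1=10  P2=21  P3=13  P4=9

P4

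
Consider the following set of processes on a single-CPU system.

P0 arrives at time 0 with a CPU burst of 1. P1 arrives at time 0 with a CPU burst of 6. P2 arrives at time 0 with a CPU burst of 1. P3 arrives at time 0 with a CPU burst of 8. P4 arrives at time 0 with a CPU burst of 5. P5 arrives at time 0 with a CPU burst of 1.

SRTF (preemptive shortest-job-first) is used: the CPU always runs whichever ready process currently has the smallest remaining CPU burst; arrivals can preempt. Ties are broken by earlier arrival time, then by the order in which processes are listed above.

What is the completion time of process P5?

Schedule: | P0 0-1 | P2 1-2 | P5 2-3 | P4 3-8 | P1 8-14 | P3 14-22 |
Completion: P0=1  P1=14  P2=2  P3=22  P4=8  P5=3
Turnaround (C−A): P0=1  P1=14  P2=2  P3=22  P4=8  P5=3

3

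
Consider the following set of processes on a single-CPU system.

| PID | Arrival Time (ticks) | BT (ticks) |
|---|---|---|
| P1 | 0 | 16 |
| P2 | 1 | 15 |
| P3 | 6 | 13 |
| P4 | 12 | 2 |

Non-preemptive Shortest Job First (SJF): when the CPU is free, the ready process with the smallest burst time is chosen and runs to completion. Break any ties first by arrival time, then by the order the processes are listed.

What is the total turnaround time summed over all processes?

92

Schedule: | P1 0-16 | P4 16-18 | P3 18-31 | P2 31-46 |
Completion: P1=16  P2=46  P3=31  P4=18
Turnaround (C−A): P1=16  P2=45  P3=25  P4=6
Turnaround = completion − arrival: P1=16, P2=45, P3=25, P4=6
Total turnaround = 16 + 45 + 25 + 6 = 92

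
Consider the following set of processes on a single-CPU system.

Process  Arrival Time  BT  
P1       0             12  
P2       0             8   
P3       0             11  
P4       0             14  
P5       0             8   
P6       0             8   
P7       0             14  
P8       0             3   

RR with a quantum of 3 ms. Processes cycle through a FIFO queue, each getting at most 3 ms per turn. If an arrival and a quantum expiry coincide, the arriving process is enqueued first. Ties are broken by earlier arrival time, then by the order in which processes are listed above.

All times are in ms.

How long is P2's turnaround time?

Gantt: | P1 0-3 | P2 3-6 | P3 6-9 | P4 9-12 | P5 12-15 | P6 15-18 | P7 18-21 | P8 21-24 | P1 24-27 | P2 27-30 | P3 30-33 | P4 33-36 | P5 36-39 | P6 39-42 | P7 42-45 | P1 45-48 | P2 48-50 | P3 50-53 | P4 53-56 | P5 56-58 | P6 58-60 | P7 60-63 | P1 63-66 | P3 66-68 | P4 68-71 | P7 71-74 | P4 74-76 | P7 76-78 |
Completion: P1=66  P2=50  P3=68  P4=76  P5=58  P6=60  P7=78  P8=24
Turnaround(P2) = completion − arrival = 50 − 0 = 50

50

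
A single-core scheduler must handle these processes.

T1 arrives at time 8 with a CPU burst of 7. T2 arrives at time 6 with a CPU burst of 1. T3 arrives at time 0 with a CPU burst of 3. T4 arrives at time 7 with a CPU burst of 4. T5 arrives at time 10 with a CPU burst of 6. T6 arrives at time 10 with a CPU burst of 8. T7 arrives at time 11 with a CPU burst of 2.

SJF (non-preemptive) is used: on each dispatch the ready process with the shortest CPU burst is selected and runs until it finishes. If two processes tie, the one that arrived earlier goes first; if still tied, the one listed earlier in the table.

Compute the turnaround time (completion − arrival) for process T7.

Gantt: | T3 0-3 | idle 3-6 | T2 6-7 | T4 7-11 | T7 11-13 | T5 13-19 | T1 19-26 | T6 26-34 |
Completion: T1=26  T2=7  T3=3  T4=11  T5=19  T6=34  T7=13
Turnaround(T7) = completion − arrival = 13 − 11 = 2

2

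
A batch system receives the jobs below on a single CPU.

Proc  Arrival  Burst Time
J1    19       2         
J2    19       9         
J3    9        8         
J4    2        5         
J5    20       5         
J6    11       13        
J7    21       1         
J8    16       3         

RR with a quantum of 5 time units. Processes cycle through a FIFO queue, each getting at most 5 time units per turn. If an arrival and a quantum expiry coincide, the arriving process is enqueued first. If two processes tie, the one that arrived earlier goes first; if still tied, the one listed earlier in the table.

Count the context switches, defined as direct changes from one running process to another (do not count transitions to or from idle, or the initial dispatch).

10

Timeline: | idle 0-2 | J4 2-7 | idle 7-9 | J3 9-14 | J6 14-19 | J3 19-22 | J8 22-25 | J1 25-27 | J2 27-32 | J6 32-37 | J5 37-42 | J7 42-43 | J2 43-47 | J6 47-50 |
Completion: J1=27  J2=47  J3=22  J4=7  J5=42  J6=50  J7=43  J8=25
Turnaround (C−A): J1=8  J2=28  J3=13  J4=5  J5=22  J6=39  J7=22  J8=9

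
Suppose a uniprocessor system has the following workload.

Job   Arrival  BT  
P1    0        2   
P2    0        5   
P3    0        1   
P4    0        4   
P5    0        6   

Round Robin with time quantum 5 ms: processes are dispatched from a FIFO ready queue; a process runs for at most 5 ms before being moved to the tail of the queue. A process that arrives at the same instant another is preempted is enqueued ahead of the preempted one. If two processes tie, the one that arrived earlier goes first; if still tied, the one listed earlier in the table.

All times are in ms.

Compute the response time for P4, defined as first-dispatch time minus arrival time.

Timeline: | P1 0-2 | P2 2-7 | P3 7-8 | P4 8-12 | P5 12-18 |
Completion: P1=2  P2=7  P3=8  P4=12  P5=18
Turnaround (C−A): P1=2  P2=7  P3=8  P4=12  P5=18
Response(P4) = first start − arrival = 8 − 0 = 8

8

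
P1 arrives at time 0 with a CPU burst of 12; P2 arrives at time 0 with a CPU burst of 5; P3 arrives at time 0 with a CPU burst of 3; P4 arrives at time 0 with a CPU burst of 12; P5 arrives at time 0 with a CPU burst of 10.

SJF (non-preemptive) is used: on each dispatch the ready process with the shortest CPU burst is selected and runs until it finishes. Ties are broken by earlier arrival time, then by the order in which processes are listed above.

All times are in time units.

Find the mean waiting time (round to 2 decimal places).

Timeline: | P3 0-3 | P2 3-8 | P5 8-18 | P1 18-30 | P4 30-42 |
Completion: P1=30  P2=8  P3=3  P4=42  P5=18
Waiting times: P1=18, P2=3, P3=0, P4=30, P5=8
Average waiting = (18+3+0+30+8) / 5 = 59/5 = 11.80

11.80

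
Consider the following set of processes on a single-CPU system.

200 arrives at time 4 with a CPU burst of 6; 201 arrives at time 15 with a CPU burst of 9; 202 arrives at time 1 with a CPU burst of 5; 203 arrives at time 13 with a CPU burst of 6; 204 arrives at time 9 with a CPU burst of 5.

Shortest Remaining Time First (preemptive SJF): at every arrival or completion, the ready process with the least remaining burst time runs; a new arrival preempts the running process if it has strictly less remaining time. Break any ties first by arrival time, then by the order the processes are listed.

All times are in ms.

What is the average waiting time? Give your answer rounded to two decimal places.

3.40

Timeline: | idle 0-1 | 202 1-6 | 200 6-12 | 204 12-17 | 203 17-23 | 201 23-32 |
Completion: 200=12  201=32  202=6  203=23  204=17
Turnaround (C−A): 200=8  201=17  202=5  203=10  204=8
Waiting times: 200=2, 201=8, 202=0, 203=4, 204=3
Average waiting = (2+8+0+4+3) / 5 = 17/5 = 3.40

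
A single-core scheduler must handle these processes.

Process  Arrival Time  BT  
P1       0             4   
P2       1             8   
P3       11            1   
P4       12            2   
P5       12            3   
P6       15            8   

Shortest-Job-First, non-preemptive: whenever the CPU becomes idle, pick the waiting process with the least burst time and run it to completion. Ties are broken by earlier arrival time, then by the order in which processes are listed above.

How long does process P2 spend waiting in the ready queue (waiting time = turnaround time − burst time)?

3

Schedule: | P1 0-4 | P2 4-12 | P3 12-13 | P4 13-15 | P5 15-18 | P6 18-26 |
Completion: P1=4  P2=12  P3=13  P4=15  P5=18  P6=26
Turnaround (C−A): P1=4  P2=11  P3=2  P4=3  P5=6  P6=11
Waiting(P2) = turnaround − burst = 11 − 8 = 3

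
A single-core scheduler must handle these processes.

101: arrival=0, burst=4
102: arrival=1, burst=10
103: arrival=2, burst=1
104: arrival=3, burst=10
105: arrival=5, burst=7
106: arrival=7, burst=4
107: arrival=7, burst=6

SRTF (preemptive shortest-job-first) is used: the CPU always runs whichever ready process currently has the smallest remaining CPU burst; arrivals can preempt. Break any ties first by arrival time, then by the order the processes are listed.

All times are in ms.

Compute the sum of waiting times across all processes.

Schedule: | 101 0-2 | 103 2-3 | 101 3-5 | 105 5-7 | 106 7-11 | 105 11-16 | 107 16-22 | 102 22-32 | 104 32-42 |
Completion: 101=5  102=32  103=3  104=42  105=16  106=11  107=22
Turnaround (C−A): 101=5  102=31  103=1  104=39  105=11  106=4  107=15
Waiting = turnaround − burst: 101=1, 102=21, 103=0, 104=29, 105=4, 106=0, 107=9
Total waiting = 1 + 21 + 0 + 29 + 4 + 0 + 9 = 64

64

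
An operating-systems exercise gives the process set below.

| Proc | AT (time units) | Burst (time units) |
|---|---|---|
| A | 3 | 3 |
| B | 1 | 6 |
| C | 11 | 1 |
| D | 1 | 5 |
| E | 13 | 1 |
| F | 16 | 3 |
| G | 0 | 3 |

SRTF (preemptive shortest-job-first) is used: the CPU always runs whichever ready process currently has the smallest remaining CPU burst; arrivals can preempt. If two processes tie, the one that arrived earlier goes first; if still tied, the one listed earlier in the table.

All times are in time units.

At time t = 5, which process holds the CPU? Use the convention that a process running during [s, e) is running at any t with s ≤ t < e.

Timeline: | G 0-3 | A 3-6 | D 6-11 | C 11-12 | B 12-13 | E 13-14 | B 14-19 | F 19-22 |
Completion: A=6  B=19  C=12  D=11  E=14  F=22  G=3
Turnaround (C−A): A=3  B=18  C=1  D=10  E=1  F=6  G=3

A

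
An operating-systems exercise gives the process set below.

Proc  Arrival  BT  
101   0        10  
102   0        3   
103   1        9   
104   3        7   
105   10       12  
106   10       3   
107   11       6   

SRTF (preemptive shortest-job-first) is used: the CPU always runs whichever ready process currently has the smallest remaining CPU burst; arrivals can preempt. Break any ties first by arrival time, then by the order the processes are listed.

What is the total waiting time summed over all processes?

76

Gantt: | 102 0-3 | 104 3-10 | 106 10-13 | 107 13-19 | 103 19-28 | 101 28-38 | 105 38-50 |
Completion: 101=38  102=3  103=28  104=10  105=50  106=13  107=19
Waiting = turnaround − burst: 101=28, 102=0, 103=18, 104=0, 105=28, 106=0, 107=2
Total waiting = 28 + 0 + 18 + 0 + 28 + 0 + 2 = 76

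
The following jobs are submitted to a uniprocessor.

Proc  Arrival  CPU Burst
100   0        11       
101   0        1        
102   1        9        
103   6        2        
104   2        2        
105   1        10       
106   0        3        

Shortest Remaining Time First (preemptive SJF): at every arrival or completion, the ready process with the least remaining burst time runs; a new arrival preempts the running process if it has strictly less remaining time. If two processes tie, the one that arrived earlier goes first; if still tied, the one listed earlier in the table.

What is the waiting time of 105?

16

Timeline: | 101 0-1 | 106 1-4 | 104 4-6 | 103 6-8 | 102 8-17 | 105 17-27 | 100 27-38 |
Completion: 100=38  101=1  102=17  103=8  104=6  105=27  106=4
Turnaround (C−A): 100=38  101=1  102=16  103=2  104=4  105=26  106=4
Waiting(105) = turnaround − burst = 26 − 10 = 16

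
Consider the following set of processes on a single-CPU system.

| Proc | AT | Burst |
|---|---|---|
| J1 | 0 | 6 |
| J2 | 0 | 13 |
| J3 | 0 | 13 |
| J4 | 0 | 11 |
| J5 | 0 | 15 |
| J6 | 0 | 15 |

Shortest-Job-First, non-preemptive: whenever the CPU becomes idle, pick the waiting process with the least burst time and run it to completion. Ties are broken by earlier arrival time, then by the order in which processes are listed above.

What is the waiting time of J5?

43

Gantt: | J1 0-6 | J4 6-17 | J2 17-30 | J3 30-43 | J5 43-58 | J6 58-73 |
Completion: J1=6  J2=30  J3=43  J4=17  J5=58  J6=73
Turnaround (C−A): J1=6  J2=30  J3=43  J4=17  J5=58  J6=73
Waiting(J5) = turnaround − burst = 58 − 15 = 43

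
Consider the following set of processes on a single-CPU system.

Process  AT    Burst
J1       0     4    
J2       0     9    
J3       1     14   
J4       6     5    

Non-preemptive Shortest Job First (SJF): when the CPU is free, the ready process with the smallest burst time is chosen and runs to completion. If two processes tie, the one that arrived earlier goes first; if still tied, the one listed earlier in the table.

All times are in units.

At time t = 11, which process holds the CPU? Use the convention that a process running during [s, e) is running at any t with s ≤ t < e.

J2

Gantt: | J1 0-4 | J2 4-13 | J4 13-18 | J3 18-32 |
Completion: J1=4  J2=13  J3=32  J4=18
Turnaround (C−A): J1=4  J2=13  J3=31  J4=12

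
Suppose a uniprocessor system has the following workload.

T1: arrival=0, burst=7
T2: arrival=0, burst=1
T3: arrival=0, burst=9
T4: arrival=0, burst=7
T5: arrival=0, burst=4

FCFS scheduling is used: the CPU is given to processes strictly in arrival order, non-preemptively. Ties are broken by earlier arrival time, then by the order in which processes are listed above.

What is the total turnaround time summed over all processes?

Gantt: | T1 0-7 | T2 7-8 | T3 8-17 | T4 17-24 | T5 24-28 |
Completion: T1=7  T2=8  T3=17  T4=24  T5=28
Turnaround (C−A): T1=7  T2=8  T3=17  T4=24  T5=28
Turnaround = completion − arrival: T1=7, T2=8, T3=17, T4=24, T5=28
Total turnaround = 7 + 8 + 17 + 24 + 28 = 84

84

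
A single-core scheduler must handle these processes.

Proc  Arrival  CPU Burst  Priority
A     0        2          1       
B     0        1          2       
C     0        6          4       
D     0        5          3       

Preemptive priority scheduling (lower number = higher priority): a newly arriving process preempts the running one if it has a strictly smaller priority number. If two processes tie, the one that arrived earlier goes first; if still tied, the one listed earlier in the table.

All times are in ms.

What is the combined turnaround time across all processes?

Gantt: | A 0-2 | B 2-3 | D 3-8 | C 8-14 |
Completion: A=2  B=3  C=14  D=8
Turnaround (C−A): A=2  B=3  C=14  D=8
Turnaround = completion − arrival: A=2, B=3, C=14, D=8
Total turnaround = 2 + 3 + 14 + 8 = 27

27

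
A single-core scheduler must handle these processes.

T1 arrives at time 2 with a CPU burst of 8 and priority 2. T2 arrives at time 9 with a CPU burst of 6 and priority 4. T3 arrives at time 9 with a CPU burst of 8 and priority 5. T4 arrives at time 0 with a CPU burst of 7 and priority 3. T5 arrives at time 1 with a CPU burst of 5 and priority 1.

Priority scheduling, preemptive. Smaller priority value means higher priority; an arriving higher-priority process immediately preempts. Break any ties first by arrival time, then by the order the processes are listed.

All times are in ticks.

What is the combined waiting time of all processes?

Gantt: | T4 0-1 | T5 1-6 | T1 6-14 | T4 14-20 | T2 20-26 | T3 26-34 |
Completion: T1=14  T2=26  T3=34  T4=20  T5=6
Turnaround (C−A): T1=12  T2=17  T3=25  T4=20  T5=5
Waiting = turnaround − burst: T1=4, T2=11, T3=17, T4=13, T5=0
Total waiting = 4 + 11 + 17 + 13 + 0 = 45

45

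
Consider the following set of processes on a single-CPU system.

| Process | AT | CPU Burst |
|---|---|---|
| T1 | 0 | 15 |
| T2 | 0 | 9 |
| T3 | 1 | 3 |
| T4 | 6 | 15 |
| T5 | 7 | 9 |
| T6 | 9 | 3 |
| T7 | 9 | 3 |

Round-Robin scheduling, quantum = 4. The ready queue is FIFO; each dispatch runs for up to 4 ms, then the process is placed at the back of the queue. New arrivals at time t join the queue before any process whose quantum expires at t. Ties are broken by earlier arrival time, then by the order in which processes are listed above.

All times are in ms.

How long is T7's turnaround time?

Schedule: | T1 0-4 | T2 4-8 | T3 8-11 | T1 11-15 | T4 15-19 | T5 19-23 | T2 23-27 | T6 27-30 | T7 30-33 | T1 33-37 | T4 37-41 | T5 41-45 | T2 45-46 | T1 46-49 | T4 49-53 | T5 53-54 | T4 54-57 |
Completion: T1=49  T2=46  T3=11  T4=57  T5=54  T6=30  T7=33
Turnaround(T7) = completion − arrival = 33 − 9 = 24

24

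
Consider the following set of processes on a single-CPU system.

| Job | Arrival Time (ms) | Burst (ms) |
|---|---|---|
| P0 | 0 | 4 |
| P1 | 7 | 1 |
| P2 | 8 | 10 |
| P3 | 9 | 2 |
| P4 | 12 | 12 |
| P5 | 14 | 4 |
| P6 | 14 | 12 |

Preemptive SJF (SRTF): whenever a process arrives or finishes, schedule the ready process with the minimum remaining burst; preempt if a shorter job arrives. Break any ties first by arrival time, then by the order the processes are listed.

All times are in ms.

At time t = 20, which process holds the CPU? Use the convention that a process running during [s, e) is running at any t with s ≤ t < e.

P2

Gantt: | P0 0-4 | idle 4-7 | P1 7-8 | P2 8-9 | P3 9-11 | P2 11-14 | P5 14-18 | P2 18-24 | P4 24-36 | P6 36-48 |
Completion: P0=4  P1=8  P2=24  P3=11  P4=36  P5=18  P6=48
Turnaround (C−A): P0=4  P1=1  P2=16  P3=2  P4=24  P5=4  P6=34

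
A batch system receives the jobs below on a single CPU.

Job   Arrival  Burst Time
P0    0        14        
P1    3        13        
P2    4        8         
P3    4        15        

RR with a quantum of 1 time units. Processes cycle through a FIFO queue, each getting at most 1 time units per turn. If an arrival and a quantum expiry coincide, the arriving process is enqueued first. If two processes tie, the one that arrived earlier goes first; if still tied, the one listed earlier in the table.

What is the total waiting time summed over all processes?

113

Gantt: | P0 0-3 | P1 3-4 | P0 4-5 | P2 5-6 | P3 6-7 | P1 7-8 | P0 8-9 | P2 9-10 | P3 10-11 | P1 11-12 | P0 12-13 | P2 13-14 | P3 14-15 | P1 15-16 | P0 16-17 | P2 17-18 | P3 18-19 | P1 19-20 | P0 20-21 | P2 21-22 | P3 22-23 | P1 23-24 | P0 24-25 | P2 25-26 | P3 26-27 | P1 27-28 | P0 28-29 | P2 29-30 | P3 30-31 | P1 31-32 | P0 32-33 | P2 33-34 | P3 34-35 | P1 35-36 | P0 36-37 | P3 37-38 | P1 38-39 | P0 39-40 | P3 40-41 | P1 41-42 | P0 42-43 | P3 43-44 | P1 44-45 | P3 45-46 | P1 46-47 | P3 47-50 |
Completion: P0=43  P1=47  P2=34  P3=50
Turnaround (C−A): P0=43  P1=44  P2=30  P3=46
Waiting = turnaround − burst: P0=29, P1=31, P2=22, P3=31
Total waiting = 29 + 31 + 22 + 31 = 113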